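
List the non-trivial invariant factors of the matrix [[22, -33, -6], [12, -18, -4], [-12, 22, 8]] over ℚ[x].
The Jordan structure of A has elementary divisors (x - 4)^2, (x - 4). Arranging the block sizes at each eigenvalue in decreasing order and taking row products gives the invariant factors.

Invariant factors (smallest first, each dividing the next): x - 4, (x - 4)^2.

Check: the last factor (x - 4)^2 is the minimal polynomial, and the product (x - 4)^3 is the characteristic polynomial.

x - 4, (x - 4)^2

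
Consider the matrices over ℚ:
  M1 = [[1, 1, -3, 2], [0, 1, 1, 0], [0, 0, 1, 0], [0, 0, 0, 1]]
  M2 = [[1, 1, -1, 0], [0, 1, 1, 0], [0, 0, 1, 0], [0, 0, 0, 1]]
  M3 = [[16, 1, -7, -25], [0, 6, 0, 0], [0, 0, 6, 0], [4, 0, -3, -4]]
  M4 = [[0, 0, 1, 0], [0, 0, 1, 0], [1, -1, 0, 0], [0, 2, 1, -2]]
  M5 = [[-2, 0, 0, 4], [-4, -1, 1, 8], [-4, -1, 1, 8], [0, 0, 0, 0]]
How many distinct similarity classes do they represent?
4 classes: {M1, M2}, {M3}, {M4}, {M5}

Characteristic polynomials: χ_{M1} = (x - 1)^4, χ_{M2} = (x - 1)^4, χ_{M3} = (x - 6)^4, χ_{M4} = x^3(x + 2), χ_{M5} = x^3(x + 2).

{M1, M2}: invariant factors x - 1, (x - 1)^3.

{M3}: invariant factors x - 6, (x - 6)^3.

{M4}: invariant factors x^3(x + 2).

{M5}: invariant factors x, x^2(x + 2).

Matrices are similar if and only if their invariant-factor lists agree; the partition into similarity classes is {M1, M2}, {M3}, {M4}, {M5}.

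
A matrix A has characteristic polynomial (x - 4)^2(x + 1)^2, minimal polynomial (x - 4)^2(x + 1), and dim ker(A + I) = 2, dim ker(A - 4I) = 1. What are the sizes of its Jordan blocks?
Jordan blocks: (-1, 1), (-1, 1), (4, 2)

λ = -1: algebraic multiplicity 2 (exponent in χ_A), largest block size 1 (exponent in m_A), 2 blocks (geometric multiplicity). These force block sizes [1, 1].
λ = 4: algebraic multiplicity 2 (exponent in χ_A), largest block size 2 (exponent in m_A), 1 block (geometric multiplicity). This forces block sizes [2].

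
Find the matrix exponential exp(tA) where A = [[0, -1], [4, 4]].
e^{tA} = [[(1 - 2*t)*e^{2*t}, -t*e^{2*t}], [4*t*e^{2*t}, (2*t + 1)*e^{2*t}]]

A has Jordan form J = [[2, 1], [0, 2]] with A = PJP^{-1}, so e^{tA} = P e^{tJ} P^{-1}.

For a Jordan block J_k(λ), e^{tJ_k(λ)} = e^{λt} · (I + tN + t^2 N^2/2! + ... + t^{k-1} N^{k-1}/(k-1)!) where N is the nilpotent superdiagonal part.

Assembling the blocks and conjugating back gives the entries of e^{tA} as shown above.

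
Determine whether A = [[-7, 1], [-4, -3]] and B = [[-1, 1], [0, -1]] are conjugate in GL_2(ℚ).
trace(A) = -10 but trace(B) = -2. The trace is a similarity invariant, so A and B are not similar.

No.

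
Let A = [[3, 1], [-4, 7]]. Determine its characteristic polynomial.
χ_A(x) = (x - 5)^2

xI - A = [[x - 3, -1], [4, x - 7]].

Expanding det(xI - A) along the first row:
det(xI - A) = + (x - 3)·det([[x - 7]]) - (-1)·det([[4]]).

Evaluating gives χ_A(x) = x^2 - 10x + 25 = (x - 5)^2.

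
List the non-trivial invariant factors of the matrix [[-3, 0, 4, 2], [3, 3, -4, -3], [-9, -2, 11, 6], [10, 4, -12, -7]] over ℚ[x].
The Jordan structure of A has elementary divisors (x - 1)^2, (x - 1)^2. Arranging the block sizes at each eigenvalue in decreasing order and taking row products gives the invariant factors.

Invariant factors (smallest first, each dividing the next): (x - 1)^2, (x - 1)^2.

Check: the last factor (x - 1)^2 is the minimal polynomial, and the product (x - 1)^4 is the characteristic polynomial.

(x - 1)^2, (x - 1)^2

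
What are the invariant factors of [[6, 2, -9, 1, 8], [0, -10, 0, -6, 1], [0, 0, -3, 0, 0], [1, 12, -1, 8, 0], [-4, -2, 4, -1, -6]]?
x + 3, (x - 2)^2(x + 3)^2

The Jordan structure of A has elementary divisors (x + 3)^2, (x + 3), (x - 2)^2. Arranging the block sizes at each eigenvalue in decreasing order and taking row products gives the invariant factors.

Invariant factors (smallest first, each dividing the next): x + 3, (x - 2)^2(x + 3)^2.

Check: the last factor (x - 2)^2(x + 3)^2 is the minimal polynomial, and the product (x - 2)^2(x + 3)^3 is the characteristic polynomial.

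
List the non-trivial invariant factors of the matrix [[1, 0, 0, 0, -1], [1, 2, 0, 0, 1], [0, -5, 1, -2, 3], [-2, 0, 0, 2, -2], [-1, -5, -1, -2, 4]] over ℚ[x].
The Jordan structure of A has elementary divisors (x - 2)^3, (x - 2), (x - 2). Arranging the block sizes at each eigenvalue in decreasing order and taking row products gives the invariant factors.

Invariant factors (smallest first, each dividing the next): x - 2, x - 2, (x - 2)^3.

Check: the last factor (x - 2)^3 is the minimal polynomial, and the product (x - 2)^5 is the characteristic polynomial.

x - 2, x - 2, (x - 2)^3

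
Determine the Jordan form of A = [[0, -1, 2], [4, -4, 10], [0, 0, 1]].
The characteristic polynomial is det(xI - A) = (x - 1)(x + 2)^2, so the eigenvalues are -2 (algebraic multiplicity 2), 1 (algebraic multiplicity 1).

For λ = -2: rank(A + 2I) = 2, rank((A + 2I)^2) = 1. The eigenspace has dimension 3 - 2 = 1, so there is 1 Jordan block; the rank sequence gives block sizes [2].

For λ = 1: algebraic multiplicity 1 gives one 1×1 block.

Assembling the blocks gives the Jordan form J above.

J = [[-2, 1, 0], [0, -2, 0], [0, 0, 1]]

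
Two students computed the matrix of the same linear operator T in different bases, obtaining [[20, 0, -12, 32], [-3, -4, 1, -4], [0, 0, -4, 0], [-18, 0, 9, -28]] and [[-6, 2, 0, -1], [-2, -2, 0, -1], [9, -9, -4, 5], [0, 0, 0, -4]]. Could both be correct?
Two matrices over a field are similar if and only if they have the same invariant factors.

Both A and B have characteristic polynomial (x + 4)^4 and minimal polynomial (x + 4)^2. Computing further, both have invariant factors (x + 4)^2, (x + 4)^2. Hence A and B are similar.

Yes.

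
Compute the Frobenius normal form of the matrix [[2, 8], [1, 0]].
R = [[0, 8], [1, 2]]

The invariant factors of A (the non-unit diagonal entries of the Smith normal form of xI - A over ℚ[x]) are (x - 4)(x + 2), each dividing the next. The characteristic polynomial is their product, (x - 4)(x + 2).

The rational canonical form is the block-diagonal matrix of companion matrices C(f_i):
R = [[0, 8], [1, 2]].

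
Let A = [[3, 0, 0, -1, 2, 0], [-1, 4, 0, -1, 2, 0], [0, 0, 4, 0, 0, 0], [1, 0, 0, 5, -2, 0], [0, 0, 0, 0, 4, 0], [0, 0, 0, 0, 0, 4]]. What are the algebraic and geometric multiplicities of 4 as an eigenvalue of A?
The characteristic polynomial is (x - 4)^6, so the factor x - 4 appears with exponent 6: the algebraic multiplicity is 6.

rank(A - 4I) = 1, so the eigenspace has dimension 6 - 1 = 5: the geometric multiplicity is 5.

Since 5 < 6, A is not diagonalizable.

algebraic multiplicity 6, geometric multiplicity 5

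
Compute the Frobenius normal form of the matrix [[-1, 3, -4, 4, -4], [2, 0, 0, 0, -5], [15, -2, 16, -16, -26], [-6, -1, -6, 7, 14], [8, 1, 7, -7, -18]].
R = [[0, 0, 0, 0, 25], [1, 0, 0, 0, 5], [0, 1, 0, 0, -17], [0, 0, 1, 0, 8], [0, 0, 0, 1, 4]]

The invariant factors of A (the non-unit diagonal entries of the Smith normal form of xI - A over ℚ[x]) are (x - 5)(x + 1)(x^3 - 3x + 5), each dividing the next. The characteristic polynomial is their product, (x - 5)(x + 1)(x^3 - 3x + 5).

The rational canonical form is the block-diagonal matrix of companion matrices C(f_i):
R = [[0, 0, 0, 0, 25], [1, 0, 0, 0, 5], [0, 1, 0, 0, -17], [0, 0, 1, 0, 8], [0, 0, 0, 1, 4]].

Note the characteristic polynomial does not split into linear factors over ℚ, so A has no Jordan form over ℚ; the rational canonical form exists over any field.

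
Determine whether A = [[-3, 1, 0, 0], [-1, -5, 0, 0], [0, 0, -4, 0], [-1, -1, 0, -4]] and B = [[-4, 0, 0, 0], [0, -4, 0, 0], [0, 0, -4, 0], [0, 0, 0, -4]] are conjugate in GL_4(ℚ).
No.

Both have characteristic polynomial (x + 4)^4, but the minimal polynomial of A is (x + 4)^2 while the minimal polynomial of B is x + 4. The minimal polynomial is a similarity invariant, so A and B are not similar.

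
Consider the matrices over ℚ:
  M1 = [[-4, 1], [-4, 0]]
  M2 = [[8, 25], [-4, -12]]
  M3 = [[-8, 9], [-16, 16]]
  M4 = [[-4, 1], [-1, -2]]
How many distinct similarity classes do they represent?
Characteristic polynomials: χ_{M1} = (x + 2)^2, χ_{M2} = (x + 2)^2, χ_{M3} = (x - 4)^2, χ_{M4} = (x + 3)^2.

{M1, M2}: invariant factors (x + 2)^2.

{M3}: invariant factors (x - 4)^2.

{M4}: invariant factors (x + 3)^2.

Matrices are similar if and only if their invariant-factor lists agree; the partition into similarity classes is {M1, M2}, {M3}, {M4}.

3 classes: {M1, M2}, {M3}, {M4}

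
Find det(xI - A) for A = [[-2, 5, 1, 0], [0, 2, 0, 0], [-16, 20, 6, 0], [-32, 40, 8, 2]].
xI - A = [[x + 2, -5, -1, 0], [0, x - 2, 0, 0], [16, -20, x - 6, 0], [32, -40, -8, x - 2]].

Expanding det(xI - A) along the first row:
det(xI - A) = + (x + 2)·det([[x - 2, 0, 0], [-20, x - 6, 0], [-40, -8, x - 2]]) - (-5)·det([[0, 0, 0], [16, x - 6, 0], [32, -8, x - 2]]) + (-1)·det([[0, x - 2, 0], [16, -20, 0], [32, -40, x - 2]]) - (0)·det([[0, x - 2, 0], [16, -20, x - 6], [32, -40, -8]]).

Evaluating gives χ_A(x) = x^4 - 8x^3 + 24x^2 - 32x + 16 = (x - 2)^4.

χ_A(x) = (x - 2)^4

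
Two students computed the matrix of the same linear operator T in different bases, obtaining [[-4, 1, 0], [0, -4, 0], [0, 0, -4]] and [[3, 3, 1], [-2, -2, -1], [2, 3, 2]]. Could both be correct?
No.

trace(A) = -12 but trace(B) = 3. The trace is a similarity invariant, so A and B are not similar.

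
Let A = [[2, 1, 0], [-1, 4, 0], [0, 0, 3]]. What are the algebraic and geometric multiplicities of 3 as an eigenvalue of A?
algebraic multiplicity 3, geometric multiplicity 2

The characteristic polynomial is (x - 3)^3, so the factor x - 3 appears with exponent 3: the algebraic multiplicity is 3.

rank(A - 3I) = 1, so the eigenspace has dimension 3 - 1 = 2: the geometric multiplicity is 2.

Since 2 < 3, A is not diagonalizable.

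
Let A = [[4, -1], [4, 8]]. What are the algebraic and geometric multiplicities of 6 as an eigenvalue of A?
algebraic multiplicity 2, geometric multiplicity 1

The characteristic polynomial is (x - 6)^2, so the factor x - 6 appears with exponent 2: the algebraic multiplicity is 2.

rank(A - 6I) = 1, so the eigenspace has dimension 2 - 1 = 1: the geometric multiplicity is 1.

Since 1 < 2, A is not diagonalizable.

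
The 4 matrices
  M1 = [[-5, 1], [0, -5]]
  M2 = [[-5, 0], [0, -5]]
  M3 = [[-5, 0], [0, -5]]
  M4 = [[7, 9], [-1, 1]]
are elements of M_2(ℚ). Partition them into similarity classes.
Characteristic polynomials: χ_{M1} = (x + 5)^2, χ_{M2} = (x + 5)^2, χ_{M3} = (x + 5)^2, χ_{M4} = (x - 4)^2.

{M1}: invariant factors (x + 5)^2.

{M2, M3}: invariant factors x + 5, x + 5.

{M4}: invariant factors (x - 4)^2.

Matrices are similar if and only if their invariant-factor lists agree; the partition into similarity classes is {M1}, {M2, M3}, {M4}.

3 classes: {M1}, {M2, M3}, {M4}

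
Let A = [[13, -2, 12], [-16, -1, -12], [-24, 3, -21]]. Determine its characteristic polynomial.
xI - A = [[x - 13, 2, -12], [16, x + 1, 12], [24, -3, x + 21]].

Expanding det(xI - A) along the first row:
det(xI - A) = + (x - 13)·det([[x + 1, 12], [-3, x + 21]]) - (2)·det([[16, 12], [24, x + 21]]) + (-12)·det([[16, x + 1], [24, -3]]).

Evaluating gives χ_A(x) = x^3 + 9x^2 + 27x + 27 = (x + 3)^3.

χ_A(x) = (x + 3)^3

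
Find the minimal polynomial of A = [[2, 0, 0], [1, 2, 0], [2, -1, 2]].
m_A(x) = (x - 2)^3

The characteristic polynomial factors as (x - 2)^3. The minimal polynomial is ∏(x - λ)^{k_λ} where k_λ is the size of the largest Jordan block at λ.

For λ = 2: rank(A - 2I) = 2, and the largest Jordan block has size 3 (the smallest k with rank((A - 2I)^k) = rank((A - 2I)^(k+1))).

So m_A(x) = (x - 2)^3.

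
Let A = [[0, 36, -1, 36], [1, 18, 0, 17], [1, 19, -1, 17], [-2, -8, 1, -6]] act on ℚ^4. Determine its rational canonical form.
The invariant factors of A (the non-unit diagonal entries of the Smith normal form of xI - A over ℚ[x]) are (x - 4)^3(x + 1), each dividing the next. The characteristic polynomial is their product, (x - 4)^3(x + 1).

The rational canonical form is the block-diagonal matrix of companion matrices C(f_i):
R = [[0, 0, 0, 64], [1, 0, 0, 16], [0, 1, 0, -36], [0, 0, 1, 11]].

R = [[0, 0, 0, 64], [1, 0, 0, 16], [0, 1, 0, -36], [0, 0, 1, 11]]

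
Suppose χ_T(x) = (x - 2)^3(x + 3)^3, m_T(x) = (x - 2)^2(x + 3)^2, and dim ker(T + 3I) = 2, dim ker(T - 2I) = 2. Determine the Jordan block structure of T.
Jordan blocks: (-3, 2), (-3, 1), (2, 2), (2, 1)

λ = -3: algebraic multiplicity 3 (exponent in χ_T), largest block size 2 (exponent in m_T), 2 blocks (geometric multiplicity). These force block sizes [2, 1].
λ = 2: algebraic multiplicity 3 (exponent in χ_T), largest block size 2 (exponent in m_T), 2 blocks (geometric multiplicity). These force block sizes [2, 1].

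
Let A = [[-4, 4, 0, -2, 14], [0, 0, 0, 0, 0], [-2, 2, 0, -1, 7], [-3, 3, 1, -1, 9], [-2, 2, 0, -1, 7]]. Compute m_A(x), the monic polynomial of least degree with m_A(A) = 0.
m_A(x) = x(x - 1)^2

The characteristic polynomial factors as x^3(x - 1)^2. The minimal polynomial is ∏(x - λ)^{k_λ} where k_λ is the size of the largest Jordan block at λ.

For λ = 0: rank(A) = 2, and the largest Jordan block has size 1 (the smallest k with rank(A^k) = rank(A^(k+1))).
For λ = 1: rank(A - I) = 4, and the largest Jordan block has size 2 (the smallest k with rank((A - I)^k) = rank((A - I)^(k+1))).

So m_A(x) = x(x - 1)^2.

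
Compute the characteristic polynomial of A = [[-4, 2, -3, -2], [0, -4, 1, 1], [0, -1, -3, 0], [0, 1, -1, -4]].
xI - A = [[x + 4, -2, 3, 2], [0, x + 4, -1, -1], [0, 1, x + 3, 0], [0, -1, 1, x + 4]].

Expanding det(xI - A) along the first row:
det(xI - A) = + (x + 4)·det([[x + 4, -1, -1], [1, x + 3, 0], [-1, 1, x + 4]]) - (-2)·det([[0, -1, -1], [0, x + 3, 0], [0, 1, x + 4]]) + (3)·det([[0, x + 4, -1], [0, 1, 0], [0, -1, x + 4]]) - (2)·det([[0, x + 4, -1], [0, 1, x + 3], [0, -1, 1]]).

Evaluating gives χ_A(x) = x^4 + 15x^3 + 84x^2 + 208x + 192 = (x + 3)(x + 4)^3.

χ_A(x) = (x + 3)(x + 4)^3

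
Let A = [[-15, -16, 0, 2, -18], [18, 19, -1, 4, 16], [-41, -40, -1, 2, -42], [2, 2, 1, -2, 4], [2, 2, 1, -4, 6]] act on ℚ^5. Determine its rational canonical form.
R = [[2, 0, 0, 0, 0], [0, 0, 0, 0, 54], [0, 1, 0, 0, -45], [0, 0, 1, 0, 3], [0, 0, 0, 1, 5]]

The invariant factors of A (the non-unit diagonal entries of the Smith normal form of xI - A over ℚ[x]) are x - 2, (x - 3)^2(x - 2)(x + 3), each dividing the next. The characteristic polynomial is their product, (x - 3)^2(x - 2)^2(x + 3).

The rational canonical form is the block-diagonal matrix of companion matrices C(f_i):
R = [[2, 0, 0, 0, 0], [0, 0, 0, 0, 54], [0, 1, 0, 0, -45], [0, 0, 1, 0, 3], [0, 0, 0, 1, 5]].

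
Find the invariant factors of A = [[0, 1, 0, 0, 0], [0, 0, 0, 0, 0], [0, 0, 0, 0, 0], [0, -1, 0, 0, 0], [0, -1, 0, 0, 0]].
The Jordan structure of A has elementary divisors x^2, x, x, x. Arranging the block sizes at each eigenvalue in decreasing order and taking row products gives the invariant factors.

Invariant factors (smallest first, each dividing the next): x, x, x, x^2.

Check: the last factor x^2 is the minimal polynomial, and the product x^5 is the characteristic polynomial.

x, x, x, x^2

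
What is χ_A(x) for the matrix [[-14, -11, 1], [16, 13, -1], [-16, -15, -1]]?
χ_A(x) = (x - 2)(x + 2)^2

xI - A = [[x + 14, 11, -1], [-16, x - 13, 1], [16, 15, x + 1]].

Expanding det(xI - A) along the first row:
det(xI - A) = + (x + 14)·det([[x - 13, 1], [15, x + 1]]) - (11)·det([[-16, 1], [16, x + 1]]) + (-1)·det([[-16, x - 13], [16, 15]]).

Evaluating gives χ_A(x) = x^3 + 2x^2 - 4x - 8 = (x - 2)(x + 2)^2.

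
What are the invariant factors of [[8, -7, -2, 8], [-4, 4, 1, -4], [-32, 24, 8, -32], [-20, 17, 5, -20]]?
The Jordan structure of A has elementary divisors x^3, x. Arranging the block sizes at each eigenvalue in decreasing order and taking row products gives the invariant factors.

Invariant factors (smallest first, each dividing the next): x, x^3.

Check: the last factor x^3 is the minimal polynomial, and the product x^4 is the characteristic polynomial.

x, x^3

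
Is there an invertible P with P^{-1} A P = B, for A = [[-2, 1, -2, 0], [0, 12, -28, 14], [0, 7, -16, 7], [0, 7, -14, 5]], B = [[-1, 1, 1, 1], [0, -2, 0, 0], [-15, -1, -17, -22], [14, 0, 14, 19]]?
Two matrices over a field are similar if and only if they have the same invariant factors.

Both A and B have characteristic polynomial (x - 5)(x + 2)^3 and minimal polynomial (x - 5)(x + 2)^2. Computing further, both have invariant factors x + 2, (x - 5)(x + 2)^2. Hence A and B are similar.

Yes.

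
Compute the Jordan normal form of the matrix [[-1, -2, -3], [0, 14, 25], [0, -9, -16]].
The characteristic polynomial is det(xI - A) = (x + 1)^3, so the eigenvalues are -1 (algebraic multiplicity 3).

For λ = -1: rank(A + I) = 2, rank((A + I)^2) = 1, rank((A + I)^3) = 0. The eigenspace has dimension 3 - 2 = 1, so there is 1 Jordan block; the rank sequence gives block sizes [3].

Assembling the blocks gives the Jordan form J above.

J = [[-1, 1, 0], [0, -1, 1], [0, 0, -1]]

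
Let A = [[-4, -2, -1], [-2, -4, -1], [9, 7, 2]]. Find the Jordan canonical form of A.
J = [[-2, 1, 0], [0, -2, 1], [0, 0, -2]]

The characteristic polynomial is det(xI - A) = (x + 2)^3, so the eigenvalues are -2 (algebraic multiplicity 3).

For λ = -2: rank(A + 2I) = 2, rank((A + 2I)^2) = 1, rank((A + 2I)^3) = 0. The eigenspace has dimension 3 - 2 = 1, so there is 1 Jordan block; the rank sequence gives block sizes [3].

Assembling the blocks gives the Jordan form J above.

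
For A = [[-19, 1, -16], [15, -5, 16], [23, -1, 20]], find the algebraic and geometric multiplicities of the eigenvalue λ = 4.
The characteristic polynomial is (x - 4)(x + 4)^2, so the factor x - 4 appears with exponent 1: the algebraic multiplicity is 1.

rank(A - 4I) = 2, so the eigenspace has dimension 3 - 2 = 1: the geometric multiplicity is 1.

algebraic multiplicity 1, geometric multiplicity 1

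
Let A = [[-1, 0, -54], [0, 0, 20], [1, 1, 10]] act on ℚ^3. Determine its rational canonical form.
R = [[0, 0, 20], [1, 0, -24], [0, 1, 9]]

The invariant factors of A (the non-unit diagonal entries of the Smith normal form of xI - A over ℚ[x]) are (x - 5)(x - 2)^2, each dividing the next. The characteristic polynomial is their product, (x - 5)(x - 2)^2.

The rational canonical form is the block-diagonal matrix of companion matrices C(f_i):
R = [[0, 0, 20], [1, 0, -24], [0, 1, 9]].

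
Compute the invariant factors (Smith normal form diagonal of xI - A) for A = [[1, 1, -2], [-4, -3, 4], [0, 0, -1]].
x + 1, (x + 1)^2

The Jordan structure of A has elementary divisors (x + 1)^2, (x + 1). Arranging the block sizes at each eigenvalue in decreasing order and taking row products gives the invariant factors.

Invariant factors (smallest first, each dividing the next): x + 1, (x + 1)^2.

Check: the last factor (x + 1)^2 is the minimal polynomial, and the product (x + 1)^3 is the characteristic polynomial.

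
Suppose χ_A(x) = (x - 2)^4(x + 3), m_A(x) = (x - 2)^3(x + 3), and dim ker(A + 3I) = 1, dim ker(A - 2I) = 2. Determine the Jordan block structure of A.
Jordan blocks: (-3, 1), (2, 3), (2, 1)

λ = -3: algebraic multiplicity 1 (exponent in χ_A), largest block size 1 (exponent in m_A), 1 block (geometric multiplicity). This forces block sizes [1].
λ = 2: algebraic multiplicity 4 (exponent in χ_A), largest block size 3 (exponent in m_A), 2 blocks (geometric multiplicity). These force block sizes [3, 1].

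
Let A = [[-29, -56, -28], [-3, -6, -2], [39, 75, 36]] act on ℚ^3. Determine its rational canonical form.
R = [[0, 0, -18], [1, 0, 12], [0, 1, 1]]

The invariant factors of A (the non-unit diagonal entries of the Smith normal form of xI - A over ℚ[x]) are (x - 3)(x^2 + 2x - 6), each dividing the next. The characteristic polynomial is their product, (x - 3)(x^2 + 2x - 6).

The rational canonical form is the block-diagonal matrix of companion matrices C(f_i):
R = [[0, 0, -18], [1, 0, 12], [0, 1, 1]].

Note the characteristic polynomial does not split into linear factors over ℚ, so A has no Jordan form over ℚ; the rational canonical form exists over any field.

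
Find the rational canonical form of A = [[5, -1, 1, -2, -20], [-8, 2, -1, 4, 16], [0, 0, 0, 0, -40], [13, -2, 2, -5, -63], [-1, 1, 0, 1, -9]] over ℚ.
R = [[0, 0, 0, 0, -40], [1, 0, 0, 0, -28], [0, 1, 0, 0, -4], [0, 0, 1, 0, -10], [0, 0, 0, 1, -7]]

The invariant factors of A (the non-unit diagonal entries of the Smith normal form of xI - A over ℚ[x]) are (x + 2)(x + 5)(x^3 + 4), each dividing the next. The characteristic polynomial is their product, (x + 2)(x + 5)(x^3 + 4).

The rational canonical form is the block-diagonal matrix of companion matrices C(f_i):
R = [[0, 0, 0, 0, -40], [1, 0, 0, 0, -28], [0, 1, 0, 0, -4], [0, 0, 1, 0, -10], [0, 0, 0, 1, -7]].

Note the characteristic polynomial does not split into linear factors over ℚ, so A has no Jordan form over ℚ; the rational canonical form exists over any field.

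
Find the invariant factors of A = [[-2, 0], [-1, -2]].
(x + 2)^2

The Jordan structure of A has elementary divisors (x + 2)^2. Arranging the block sizes at each eigenvalue in decreasing order and taking row products gives the invariant factors.

Invariant factors (smallest first, each dividing the next): (x + 2)^2.

Check: the last factor (x + 2)^2 is the minimal polynomial, and the product (x + 2)^2 is the characteristic polynomial.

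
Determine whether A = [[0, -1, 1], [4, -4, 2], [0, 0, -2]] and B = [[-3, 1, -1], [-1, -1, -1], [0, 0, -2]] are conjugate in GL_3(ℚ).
Yes.

Two matrices over a field are similar if and only if they have the same invariant factors.

Both A and B have characteristic polynomial (x + 2)^3 and minimal polynomial (x + 2)^2. Computing further, both have invariant factors x + 2, (x + 2)^2. Hence A and B are similar.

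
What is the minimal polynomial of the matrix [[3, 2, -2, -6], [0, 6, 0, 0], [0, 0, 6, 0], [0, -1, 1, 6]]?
The characteristic polynomial factors as (x - 6)^3(x - 3). The minimal polynomial is ∏(x - λ)^{k_λ} where k_λ is the size of the largest Jordan block at λ.

For λ = 3: rank(A - 3I) = 3, and the largest Jordan block has size 1 (the smallest k with rank((A - 3I)^k) = rank((A - 3I)^(k+1))).
For λ = 6: rank(A - 6I) = 2, and the largest Jordan block has size 2 (the smallest k with rank((A - 6I)^k) = rank((A - 6I)^(k+1))).

So m_A(x) = (x - 6)^2(x - 3).

m_A(x) = (x - 6)^2(x - 3)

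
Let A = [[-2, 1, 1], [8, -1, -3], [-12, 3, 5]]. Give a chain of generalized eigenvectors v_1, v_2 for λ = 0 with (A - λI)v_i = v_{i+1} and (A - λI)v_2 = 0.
We seek v_1 ∈ ker(A^2) \ ker(A), then set v_{i+1} = A v_i.

One such chain is v_1 = [[2, -1, 6]]^T, v_2 = [[1, -1, 3]]^T. Check: A v_2 = [[0, 0, 0]]^T = 0.

v_1 = [[2, -1, 6]]^T, v_2 = [[1, -1, 3]]^T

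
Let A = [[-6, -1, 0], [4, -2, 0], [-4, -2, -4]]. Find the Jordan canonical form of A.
The characteristic polynomial is det(xI - A) = (x + 4)^3, so the eigenvalues are -4 (algebraic multiplicity 3).

For λ = -4: rank(A + 4I) = 1, rank((A + 4I)^2) = 0. The eigenspace has dimension 3 - 1 = 2, so there are 2 Jordan blocks; the rank sequence gives block sizes [2, 1].

Assembling the blocks gives the Jordan form J above.

J = [[-4, 1, 0], [0, -4, 0], [0, 0, -4]]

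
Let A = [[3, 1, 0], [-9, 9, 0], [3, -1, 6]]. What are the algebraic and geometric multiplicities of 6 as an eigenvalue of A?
algebraic multiplicity 3, geometric multiplicity 2

The characteristic polynomial is (x - 6)^3, so the factor x - 6 appears with exponent 3: the algebraic multiplicity is 3.

rank(A - 6I) = 1, so the eigenspace has dimension 3 - 1 = 2: the geometric multiplicity is 2.

Since 2 < 3, A is not diagonalizable.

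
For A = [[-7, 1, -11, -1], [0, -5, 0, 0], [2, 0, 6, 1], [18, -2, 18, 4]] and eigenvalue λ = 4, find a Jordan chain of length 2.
v_1 = [[0, 0, 0, 1]]^T, v_2 = [[-1, 0, 1, 0]]^T

We seek v_1 ∈ ker((A - 4I)^2) \ ker(A - 4I), then set v_{i+1} = (A - 4I) v_i.

One such chain is v_1 = [[0, 0, 0, 1]]^T, v_2 = [[-1, 0, 1, 0]]^T. Check: (A - 4I) v_2 = [[0, 0, 0, 0]]^T = 0.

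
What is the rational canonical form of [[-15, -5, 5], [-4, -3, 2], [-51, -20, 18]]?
R = [[0, 0, -5], [1, 0, 4], [0, 1, 0]]

The invariant factors of A (the non-unit diagonal entries of the Smith normal form of xI - A over ℚ[x]) are x^3 - 4x + 5, each dividing the next. The characteristic polynomial is their product, x^3 - 4x + 5.

The rational canonical form is the block-diagonal matrix of companion matrices C(f_i):
R = [[0, 0, -5], [1, 0, 4], [0, 1, 0]].

Note the characteristic polynomial does not split into linear factors over ℚ, so A has no Jordan form over ℚ; the rational canonical form exists over any field.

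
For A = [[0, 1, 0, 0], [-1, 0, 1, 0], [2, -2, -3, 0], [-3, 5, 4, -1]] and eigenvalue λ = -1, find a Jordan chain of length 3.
We seek v_1 ∈ ker((A + I)^3) \ ker((A + I)^2), then set v_{i+1} = (A + I) v_i.

One such chain is v_1 = [[0, 0, 1, -2]]^T, v_2 = [[0, 1, -2, 4]]^T, v_3 = [[1, -1, 2, -3]]^T. Check: (A + I) v_3 = [[0, 0, 0, 0]]^T = 0.

v_1 = [[0, 0, 1, -2]]^T, v_2 = [[0, 1, -2, 4]]^T, v_3 = [[1, -1, 2, -3]]^T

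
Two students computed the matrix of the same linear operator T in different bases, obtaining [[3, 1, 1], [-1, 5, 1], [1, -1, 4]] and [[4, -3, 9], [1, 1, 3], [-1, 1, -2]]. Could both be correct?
trace(A) = 12 but trace(B) = 3. The trace is a similarity invariant, so A and B are not similar.

No.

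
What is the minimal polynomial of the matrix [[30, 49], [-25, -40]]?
The characteristic polynomial factors as (x + 5)^2. The minimal polynomial is ∏(x - λ)^{k_λ} where k_λ is the size of the largest Jordan block at λ.

For λ = -5: rank(A + 5I) = 1, and the largest Jordan block has size 2 (the smallest k with rank((A + 5I)^k) = rank((A + 5I)^(k+1))).

So m_A(x) = (x + 5)^2.

m_A(x) = (x + 5)^2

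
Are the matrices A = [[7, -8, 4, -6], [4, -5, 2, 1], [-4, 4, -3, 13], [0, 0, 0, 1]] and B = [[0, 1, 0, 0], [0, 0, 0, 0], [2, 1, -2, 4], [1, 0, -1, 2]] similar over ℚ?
No.

χ_A(x) = (x - 1)^2(x + 1)^2 but χ_B(x) = x^4. The characteristic polynomial is a similarity invariant, so A and B are not similar.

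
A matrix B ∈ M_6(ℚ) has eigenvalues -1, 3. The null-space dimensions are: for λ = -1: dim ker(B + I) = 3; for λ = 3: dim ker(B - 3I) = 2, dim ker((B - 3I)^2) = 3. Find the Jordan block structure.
λ = -1: successive nullity increments [3] count blocks of size ≥ k; block sizes are [1, 1, 1].
λ = 3: successive nullity increments [2, 1] count blocks of size ≥ k; block sizes are [2, 1].

Jordan blocks: (-1, 1), (-1, 1), (-1, 1), (3, 2), (3, 1)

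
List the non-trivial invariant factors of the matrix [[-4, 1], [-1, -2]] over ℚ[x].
The Jordan structure of A has elementary divisors (x + 3)^2. Arranging the block sizes at each eigenvalue in decreasing order and taking row products gives the invariant factors.

Invariant factors (smallest first, each dividing the next): (x + 3)^2.

Check: the last factor (x + 3)^2 is the minimal polynomial, and the product (x + 3)^2 is the characteristic polynomial.

(x + 3)^2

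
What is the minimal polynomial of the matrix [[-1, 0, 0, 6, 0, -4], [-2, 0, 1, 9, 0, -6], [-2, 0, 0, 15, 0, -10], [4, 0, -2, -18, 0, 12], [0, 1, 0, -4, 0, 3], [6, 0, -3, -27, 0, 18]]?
The characteristic polynomial factors as x^5(x + 1). The minimal polynomial is ∏(x - λ)^{k_λ} where k_λ is the size of the largest Jordan block at λ.

For λ = -1: rank(A + I) = 5, and the largest Jordan block has size 1 (the smallest k with rank((A + I)^k) = rank((A + I)^(k+1))).
For λ = 0: rank(A) = 4, and the largest Jordan block has size 3 (the smallest k with rank(A^k) = rank(A^(k+1))).

So m_A(x) = x^3(x + 1).

m_A(x) = x^3(x + 1)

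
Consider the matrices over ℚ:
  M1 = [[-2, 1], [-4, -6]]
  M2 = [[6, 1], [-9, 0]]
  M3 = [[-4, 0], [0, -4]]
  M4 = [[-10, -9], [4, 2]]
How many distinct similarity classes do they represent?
Characteristic polynomials: χ_{M1} = (x + 4)^2, χ_{M2} = (x - 3)^2, χ_{M3} = (x + 4)^2, χ_{M4} = (x + 4)^2.

{M1, M4}: invariant factors (x + 4)^2.

{M2}: invariant factors (x - 3)^2.

{M3}: invariant factors x + 4, x + 4.

Matrices are similar if and only if their invariant-factor lists agree; the partition into similarity classes is {M1, M4}, {M2}, {M3}.

3 classes: {M1, M4}, {M2}, {M3}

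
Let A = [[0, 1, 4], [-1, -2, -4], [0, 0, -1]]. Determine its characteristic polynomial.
xI - A = [[x, -1, -4], [1, x + 2, 4], [0, 0, x + 1]].

Expanding det(xI - A) along the first row:
det(xI - A) = + (x)·det([[x + 2, 4], [0, x + 1]]) - (-1)·det([[1, 4], [0, x + 1]]) + (-4)·det([[1, x + 2], [0, 0]]).

Evaluating gives χ_A(x) = x^3 + 3x^2 + 3x + 1 = (x + 1)^3.

χ_A(x) = (x + 1)^3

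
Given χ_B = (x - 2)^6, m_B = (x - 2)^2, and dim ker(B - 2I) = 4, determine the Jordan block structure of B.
λ = 2: algebraic multiplicity 6 (exponent in χ_B), largest block size 2 (exponent in m_B), 4 blocks (geometric multiplicity). These force block sizes [2, 2, 1, 1].

Jordan blocks: (2, 2), (2, 2), (2, 1), (2, 1)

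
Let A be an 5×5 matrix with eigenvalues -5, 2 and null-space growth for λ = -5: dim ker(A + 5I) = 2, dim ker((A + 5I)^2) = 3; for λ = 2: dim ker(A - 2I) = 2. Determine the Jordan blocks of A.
Jordan blocks: (-5, 2), (-5, 1), (2, 1), (2, 1)

λ = -5: successive nullity increments [2, 1] count blocks of size ≥ k; block sizes are [2, 1].
λ = 2: successive nullity increments [2] count blocks of size ≥ k; block sizes are [1, 1].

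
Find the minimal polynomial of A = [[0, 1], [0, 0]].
m_A(x) = x^2

The characteristic polynomial factors as x^2. The minimal polynomial is ∏(x - λ)^{k_λ} where k_λ is the size of the largest Jordan block at λ.

For λ = 0: rank(A) = 1, and the largest Jordan block has size 2 (the smallest k with rank(A^k) = rank(A^(k+1))).

So m_A(x) = x^2.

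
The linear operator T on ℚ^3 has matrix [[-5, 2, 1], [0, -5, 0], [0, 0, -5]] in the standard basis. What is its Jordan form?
J = [[-5, 1, 0], [0, -5, 0], [0, 0, -5]]

The characteristic polynomial is det(xI - A) = (x + 5)^3, so the eigenvalues are -5 (algebraic multiplicity 3).

For λ = -5: rank(A + 5I) = 1, rank((A + 5I)^2) = 0. The eigenspace has dimension 3 - 1 = 2, so there are 2 Jordan blocks; the rank sequence gives block sizes [2, 1].

Assembling the blocks gives the Jordan form J above.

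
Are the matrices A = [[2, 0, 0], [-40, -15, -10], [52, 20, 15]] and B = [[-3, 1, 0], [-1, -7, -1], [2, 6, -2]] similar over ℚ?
trace(A) = 2 but trace(B) = -12. The trace is a similarity invariant, so A and B are not similar.

No.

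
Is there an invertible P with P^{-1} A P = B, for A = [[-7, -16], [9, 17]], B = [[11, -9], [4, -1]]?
Two matrices over a field are similar if and only if they have the same invariant factors.

Both A and B have characteristic polynomial (x - 5)^2 and minimal polynomial (x - 5)^2. Computing further, both have invariant factors (x - 5)^2. Hence A and B are similar.

Yes.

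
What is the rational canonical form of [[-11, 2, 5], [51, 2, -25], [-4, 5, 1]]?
The invariant factors of A (the non-unit diagonal entries of the Smith normal form of xI - A over ℚ[x]) are (x + 4)(x^2 + 4x - 4), each dividing the next. The characteristic polynomial is their product, (x + 4)(x^2 + 4x - 4).

The rational canonical form is the block-diagonal matrix of companion matrices C(f_i):
R = [[0, 0, 16], [1, 0, -12], [0, 1, -8]].

Note the characteristic polynomial does not split into linear factors over ℚ, so A has no Jordan form over ℚ; the rational canonical form exists over any field.

R = [[0, 0, 16], [1, 0, -12], [0, 1, -8]]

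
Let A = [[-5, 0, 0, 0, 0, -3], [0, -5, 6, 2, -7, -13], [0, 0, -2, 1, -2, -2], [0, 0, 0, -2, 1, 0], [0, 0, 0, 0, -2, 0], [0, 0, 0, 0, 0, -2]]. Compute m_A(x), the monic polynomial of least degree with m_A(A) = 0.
m_A(x) = (x + 2)^3(x + 5)

The characteristic polynomial factors as (x + 2)^4(x + 5)^2. The minimal polynomial is ∏(x - λ)^{k_λ} where k_λ is the size of the largest Jordan block at λ.

For λ = -5: rank(A + 5I) = 4, and the largest Jordan block has size 1 (the smallest k with rank((A + 5I)^k) = rank((A + 5I)^(k+1))).
For λ = -2: rank(A + 2I) = 4, and the largest Jordan block has size 3 (the smallest k with rank((A + 2I)^k) = rank((A + 2I)^(k+1))).

So m_A(x) = (x + 2)^3(x + 5).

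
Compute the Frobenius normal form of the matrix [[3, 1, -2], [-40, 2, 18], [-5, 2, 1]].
R = [[0, 0, -12], [1, 0, -5], [0, 1, 6]]

The invariant factors of A (the non-unit diagonal entries of the Smith normal form of xI - A over ℚ[x]) are (x - 4)(x - 3)(x + 1), each dividing the next. The characteristic polynomial is their product, (x - 4)(x - 3)(x + 1).

The rational canonical form is the block-diagonal matrix of companion matrices C(f_i):
R = [[0, 0, -12], [1, 0, -5], [0, 1, 6]].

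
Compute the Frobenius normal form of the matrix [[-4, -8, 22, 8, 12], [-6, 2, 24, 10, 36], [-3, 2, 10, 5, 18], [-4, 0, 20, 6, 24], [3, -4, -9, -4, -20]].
The invariant factors of A (the non-unit diagonal entries of the Smith normal form of xI - A over ℚ[x]) are x + 2, x + 2, (x - 2)(x + 2)^2, each dividing the next. The characteristic polynomial is their product, (x - 2)(x + 2)^4.

The rational canonical form is the block-diagonal matrix of companion matrices C(f_i):
R = [[-2, 0, 0, 0, 0], [0, -2, 0, 0, 0], [0, 0, 0, 0, 8], [0, 0, 1, 0, 4], [0, 0, 0, 1, -2]].

R = [[-2, 0, 0, 0, 0], [0, -2, 0, 0, 0], [0, 0, 0, 0, 8], [0, 0, 1, 0, 4], [0, 0, 0, 1, -2]]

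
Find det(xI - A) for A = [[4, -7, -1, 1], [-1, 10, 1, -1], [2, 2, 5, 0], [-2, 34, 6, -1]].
χ_A(x) = (x - 5)^3(x - 3)

xI - A = [[x - 4, 7, 1, -1], [1, x - 10, -1, 1], [-2, -2, x - 5, 0], [2, -34, -6, x + 1]].

Expanding det(xI - A) along the first row:
det(xI - A) = + (x - 4)·det([[x - 10, -1, 1], [-2, x - 5, 0], [-34, -6, x + 1]]) - (7)·det([[1, -1, 1], [-2, x - 5, 0], [2, -6, x + 1]]) + (1)·det([[1, x - 10, 1], [-2, -2, 0], [2, -34, x + 1]]) - (-1)·det([[1, x - 10, -1], [-2, -2, x - 5], [2, -34, -6]]).

Evaluating gives χ_A(x) = x^4 - 18x^3 + 120x^2 - 350x + 375 = (x - 5)^3(x - 3).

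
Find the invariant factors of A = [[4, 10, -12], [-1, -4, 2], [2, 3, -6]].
The Jordan structure of A has elementary divisors (x + 2)^3. Arranging the block sizes at each eigenvalue in decreasing order and taking row products gives the invariant factors.

Invariant factors (smallest first, each dividing the next): (x + 2)^3.

Check: the last factor (x + 2)^3 is the minimal polynomial, and the product (x + 2)^3 is the characteristic polynomial.

(x + 2)^3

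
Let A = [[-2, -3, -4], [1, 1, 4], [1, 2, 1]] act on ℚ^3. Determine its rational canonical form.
R = [[0, 0, 1], [1, 0, 4], [0, 1, 0]]

The invariant factors of A (the non-unit diagonal entries of the Smith normal form of xI - A over ℚ[x]) are x^3 - 4x - 1, each dividing the next. The characteristic polynomial is their product, x^3 - 4x - 1.

The rational canonical form is the block-diagonal matrix of companion matrices C(f_i):
R = [[0, 0, 1], [1, 0, 4], [0, 1, 0]].

Note the characteristic polynomial does not split into linear factors over ℚ, so A has no Jordan form over ℚ; the rational canonical form exists over any field.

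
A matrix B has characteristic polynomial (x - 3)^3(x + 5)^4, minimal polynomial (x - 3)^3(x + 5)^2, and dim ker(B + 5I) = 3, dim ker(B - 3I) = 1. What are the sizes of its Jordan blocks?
λ = -5: algebraic multiplicity 4 (exponent in χ_B), largest block size 2 (exponent in m_B), 3 blocks (geometric multiplicity). These force block sizes [2, 1, 1].
λ = 3: algebraic multiplicity 3 (exponent in χ_B), largest block size 3 (exponent in m_B), 1 block (geometric multiplicity). This forces block sizes [3].

Jordan blocks: (-5, 2), (-5, 1), (-5, 1), (3, 3)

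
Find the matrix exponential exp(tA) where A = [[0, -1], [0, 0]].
e^{tA} = [[1, -t], [0, 1]]

A has Jordan form J = [[0, 1], [0, 0]] with A = PJP^{-1}, so e^{tA} = P e^{tJ} P^{-1}.

For a Jordan block J_k(λ), e^{tJ_k(λ)} = e^{λt} · (I + tN + t^2 N^2/2! + ... + t^{k-1} N^{k-1}/(k-1)!) where N is the nilpotent superdiagonal part.

Assembling the blocks and conjugating back gives the entries of e^{tA} as shown above.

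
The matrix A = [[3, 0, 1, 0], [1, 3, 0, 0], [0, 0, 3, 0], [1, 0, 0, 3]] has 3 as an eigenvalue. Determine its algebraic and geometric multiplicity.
algebraic multiplicity 4, geometric multiplicity 2

The characteristic polynomial is (x - 3)^4, so the factor x - 3 appears with exponent 4: the algebraic multiplicity is 4.

rank(A - 3I) = 2, so the eigenspace has dimension 4 - 2 = 2: the geometric multiplicity is 2.

Since 2 < 4, A is not diagonalizable.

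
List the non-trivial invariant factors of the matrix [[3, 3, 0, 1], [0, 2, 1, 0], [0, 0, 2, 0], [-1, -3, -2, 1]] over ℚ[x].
x - 2, (x - 2)^3

The Jordan structure of A has elementary divisors (x - 2)^3, (x - 2). Arranging the block sizes at each eigenvalue in decreasing order and taking row products gives the invariant factors.

Invariant factors (smallest first, each dividing the next): x - 2, (x - 2)^3.

Check: the last factor (x - 2)^3 is the minimal polynomial, and the product (x - 2)^4 is the characteristic polynomial.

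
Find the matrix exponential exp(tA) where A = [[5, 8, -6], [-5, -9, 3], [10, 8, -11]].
e^{tA} = [[(10*t + 1)*e^{-5*t}, 8*t*e^{-5*t}, -6*t*e^{-5*t}], [-5*t*e^{-5*t}, (1 - 4*t)*e^{-5*t}, 3*t*e^{-5*t}], [10*t*e^{-5*t}, 8*t*e^{-5*t}, (1 - 6*t)*e^{-5*t}]]

A has Jordan form J = [[-5, 1, 0], [0, -5, 0], [0, 0, -5]] with A = PJP^{-1}, so e^{tA} = P e^{tJ} P^{-1}.

For a Jordan block J_k(λ), e^{tJ_k(λ)} = e^{λt} · (I + tN + t^2 N^2/2! + ... + t^{k-1} N^{k-1}/(k-1)!) where N is the nilpotent superdiagonal part.

Assembling the blocks and conjugating back gives the entries of e^{tA} as shown above.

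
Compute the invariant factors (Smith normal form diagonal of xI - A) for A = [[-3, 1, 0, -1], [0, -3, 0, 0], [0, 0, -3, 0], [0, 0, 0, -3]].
x + 3, x + 3, (x + 3)^2

The Jordan structure of A has elementary divisors (x + 3)^2, (x + 3), (x + 3). Arranging the block sizes at each eigenvalue in decreasing order and taking row products gives the invariant factors.

Invariant factors (smallest first, each dividing the next): x + 3, x + 3, (x + 3)^2.

Check: the last factor (x + 3)^2 is the minimal polynomial, and the product (x + 3)^4 is the characteristic polynomial.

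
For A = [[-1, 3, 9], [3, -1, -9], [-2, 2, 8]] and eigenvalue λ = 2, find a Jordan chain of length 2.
We seek v_1 ∈ ker((A - 2I)^2) \ ker(A - 2I), then set v_{i+1} = (A - 2I) v_i.

One such chain is v_1 = [[0, 1, 0]]^T, v_2 = [[3, -3, 2]]^T. Check: (A - 2I) v_2 = [[0, 0, 0]]^T = 0.

v_1 = [[0, 1, 0]]^T, v_2 = [[3, -3, 2]]^T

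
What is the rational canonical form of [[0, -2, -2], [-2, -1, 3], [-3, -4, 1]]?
R = [[0, 0, 4], [1, 0, -1], [0, 1, 0]]

The invariant factors of A (the non-unit diagonal entries of the Smith normal form of xI - A over ℚ[x]) are x^3 + x - 4, each dividing the next. The characteristic polynomial is their product, x^3 + x - 4.

The rational canonical form is the block-diagonal matrix of companion matrices C(f_i):
R = [[0, 0, 4], [1, 0, -1], [0, 1, 0]].

Note the characteristic polynomial does not split into linear factors over ℚ, so A has no Jordan form over ℚ; the rational canonical form exists over any field.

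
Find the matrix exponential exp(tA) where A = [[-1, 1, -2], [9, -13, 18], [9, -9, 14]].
A has Jordan form J = [[-4, 0, 0], [0, 2, 1], [0, 0, 2]] with A = PJP^{-1}, so e^{tA} = P e^{tJ} P^{-1}.

For a Jordan block J_k(λ), e^{tJ_k(λ)} = e^{λt} · (I + tN + t^2 N^2/2! + ... + t^{k-1} N^{k-1}/(k-1)!) where N is the nilpotent superdiagonal part.

Assembling the blocks and conjugating back gives the entries of e^{tA} as shown above.

e^{tA} = [[(1 - 3*t)*e^{2*t}, t*e^{2*t}, -2*t*e^{2*t}], [9*t*e^{2*t}, (-(3*t + 1)*e^{6*t} + 2)*e^{-4*t}, 2*((3*t + 1)*e^{6*t} - 1)*e^{-4*t}], [9*t*e^{2*t}, (-(3*t + 1)*e^{6*t} + 1)*e^{-4*t}, ((6*t + 2)*e^{6*t} - 1)*e^{-4*t}]]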